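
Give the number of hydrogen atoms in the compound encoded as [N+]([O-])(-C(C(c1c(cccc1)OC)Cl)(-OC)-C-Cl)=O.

13

Hydrogens are implicit in SMILES; fill each atom to its normal valence:
  4 × C (aromatic): 1 H each → 4
  3 × O: no H
  2 × C: 3 H each → 6
  2 × C (aromatic): no H
  2 × Cl: no H
  1 × C: 2 H
  1 × C: 1 H
  1 × C: no H
  1 × N (charge +1): no H
  1 × O (charge -1): no H
  Total hydrogens = 13.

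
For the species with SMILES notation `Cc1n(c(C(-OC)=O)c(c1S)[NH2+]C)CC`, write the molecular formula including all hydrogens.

Heavy atoms from the SMILES: 10 C, 2 N, 2 O, 1 S.
Implicit hydrogens by atom environment:
  4 × C: 3 H each → 12
  4 × C (aromatic): no H
  2 × O: no H
  1 × C: 2 H
  1 × C: no H
  1 × N (charge +1): 2 H
  1 × N (aromatic): no H
  1 × S: 1 H
  Total hydrogens = 17.
Net charge +1.
Molecular formula: C10H17N2O2S+

C10H17N2O2S+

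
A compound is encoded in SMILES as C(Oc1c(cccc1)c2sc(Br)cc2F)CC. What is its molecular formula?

Heavy atoms from the SMILES: 1 Br, 13 C, 1 F, 1 O, 1 S.
Implicit hydrogens by atom environment:
  5 × C (aromatic): 1 H each → 5
  5 × C (aromatic): no H
  2 × C: 2 H each → 4
  1 × Br: no H
  1 × C: 3 H
  1 × F: no H
  1 × O: no H
  1 × S (aromatic): no H
  Total hydrogens = 12.
Molecular formula: C13H12BrFOS

C13H12BrFOS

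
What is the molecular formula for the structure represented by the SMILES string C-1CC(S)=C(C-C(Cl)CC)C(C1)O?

C10H17ClOS

Heavy atoms from the SMILES: 10 C, 1 Cl, 1 O, 1 S.
Implicit hydrogens by atom environment:
  5 × C: 2 H each → 10
  2 × C: 1 H each → 2
  2 × C: no H
  1 × C: 3 H
  1 × Cl: no H
  1 × O: 1 H
  1 × S: 1 H
  Total hydrogens = 17.
Molecular formula: C10H17ClOS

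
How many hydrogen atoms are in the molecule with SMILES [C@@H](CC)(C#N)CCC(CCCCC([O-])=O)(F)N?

20

Hydrogens are implicit in SMILES; fill each atom to its normal valence:
  7 × C: 2 H each → 14
  3 × C: no H
  1 × C: 3 H
  1 × C: 1 H
  1 × F: no H
  1 × N: 2 H
  1 × N: no H
  1 × O: no H
  1 × O (charge -1): no H
  Total hydrogens = 20.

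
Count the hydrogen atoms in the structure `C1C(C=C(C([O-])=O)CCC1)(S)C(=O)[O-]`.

Hydrogens are implicit in SMILES; fill each atom to its normal valence:
  4 × C: 2 H each → 8
  4 × C: no H
  2 × O: no H
  2 × O (charge -1): no H
  1 × C: 1 H
  1 × S: 1 H
  Total hydrogens = 10.

10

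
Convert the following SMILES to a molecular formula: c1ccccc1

Heavy atoms from the SMILES: 6 C.
Implicit hydrogens by atom environment:
  6 × C (aromatic): 1 H each → 6
  Total hydrogens = 6.
Molecular formula: C6H6

C6H6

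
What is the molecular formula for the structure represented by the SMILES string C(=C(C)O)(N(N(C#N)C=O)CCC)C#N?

Heavy atoms from the SMILES: 9 C, 4 N, 2 O.
Implicit hydrogens by atom environment:
  4 × C: no H
  4 × N: no H
  2 × C: 3 H each → 6
  2 × C: 2 H each → 4
  1 × C: 1 H
  1 × O: 1 H
  1 × O: no H
  Total hydrogens = 12.
Molecular formula: C9H12N4O2

C9H12N4O2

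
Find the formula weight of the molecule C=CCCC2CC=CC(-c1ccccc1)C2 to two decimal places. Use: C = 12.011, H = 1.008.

Molecular formula: C16H20.
M = 16×12.011 + 20×1.008 = 212.34 g/mol.

212.34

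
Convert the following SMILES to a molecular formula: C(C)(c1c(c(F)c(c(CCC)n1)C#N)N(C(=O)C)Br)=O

C13H13BrFN3O2

Heavy atoms from the SMILES: 1 Br, 13 C, 1 F, 3 N, 2 O.
Implicit hydrogens by atom environment:
  5 × C (aromatic): no H
  3 × C: 3 H each → 9
  3 × C: no H
  2 × C: 2 H each → 4
  2 × N: no H
  2 × O: no H
  1 × Br: no H
  1 × F: no H
  1 × N (aromatic): no H
  Total hydrogens = 13.
Molecular formula: C13H13BrFN3O2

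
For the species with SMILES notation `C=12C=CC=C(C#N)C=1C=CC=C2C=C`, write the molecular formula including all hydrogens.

Heavy atoms from the SMILES: 13 C, 1 N.
Implicit hydrogens by atom environment:
  6 × C (aromatic): 1 H each → 6
  4 × C (aromatic): no H
  1 × C: 2 H
  1 × C: 1 H
  1 × C: no H
  1 × N: no H
  Total hydrogens = 9.
Molecular formula: C13H9N

C13H9N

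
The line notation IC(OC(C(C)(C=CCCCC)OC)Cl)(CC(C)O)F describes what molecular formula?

Heavy atoms from the SMILES: 14 C, 1 Cl, 1 F, 1 I, 3 O.
Implicit hydrogens by atom environment:
  4 × C: 3 H each → 12
  4 × C: 2 H each → 8
  4 × C: 1 H each → 4
  2 × C: no H
  2 × O: no H
  1 × Cl: no H
  1 × F: no H
  1 × I: no H
  1 × O: 1 H
  Total hydrogens = 25.
Molecular formula: C14H25ClFIO3

C14H25ClFIO3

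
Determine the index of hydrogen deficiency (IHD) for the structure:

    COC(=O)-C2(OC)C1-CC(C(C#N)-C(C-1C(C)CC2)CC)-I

5

Molecular formula from the SMILES: C17H26INO3.
DoU = (2C + 2 + N − H − X)/2 = (2·17 + 2 + 1 − 26 − 1)/2 = 10/2 = 5.
(Structurally: 2 ring(s) + 3 π bond(s) = 5.)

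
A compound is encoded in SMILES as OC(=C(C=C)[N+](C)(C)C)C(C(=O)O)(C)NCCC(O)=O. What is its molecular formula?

Heavy atoms from the SMILES: 13 C, 2 N, 5 O.
Implicit hydrogens by atom environment:
  5 × C: no H
  4 × C: 3 H each → 12
  3 × C: 2 H each → 6
  3 × O: 1 H each → 3
  2 × O: no H
  1 × C: 1 H
  1 × N: 1 H
  1 × N (charge +1): no H
  Total hydrogens = 23.
Net charge +1.
Molecular formula: C13H23N2O5+

C13H23N2O5+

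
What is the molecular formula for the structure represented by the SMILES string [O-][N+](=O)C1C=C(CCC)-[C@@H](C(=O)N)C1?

C9H14N2O3

Heavy atoms from the SMILES: 9 C, 2 N, 3 O.
Implicit hydrogens by atom environment:
  3 × C: 2 H each → 6
  3 × C: 1 H each → 3
  2 × C: no H
  2 × O: no H
  1 × C: 3 H
  1 × N: 2 H
  1 × N (charge +1): no H
  1 × O (charge -1): no H
  Total hydrogens = 14.
Molecular formula: C9H14N2O3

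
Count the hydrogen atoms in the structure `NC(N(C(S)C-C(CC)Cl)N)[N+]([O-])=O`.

15

Hydrogens are implicit in SMILES; fill each atom to its normal valence:
  3 × C: 1 H each → 3
  2 × C: 2 H each → 4
  2 × N: 2 H each → 4
  1 × C: 3 H
  1 × Cl: no H
  1 × N: no H
  1 × N (charge +1): no H
  1 × O: no H
  1 × O (charge -1): no H
  1 × S: 1 H
  Total hydrogens = 15.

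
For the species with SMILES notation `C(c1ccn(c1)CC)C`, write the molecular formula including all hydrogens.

C8H13N

Heavy atoms from the SMILES: 8 C, 1 N.
Implicit hydrogens by atom environment:
  3 × C (aromatic): 1 H each → 3
  2 × C: 3 H each → 6
  2 × C: 2 H each → 4
  1 × C (aromatic): no H
  1 × N (aromatic): no H
  Total hydrogens = 13.
Molecular formula: C8H13N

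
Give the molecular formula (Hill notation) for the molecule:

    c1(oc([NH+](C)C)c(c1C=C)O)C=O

Heavy atoms from the SMILES: 9 C, 1 N, 3 O.
Implicit hydrogens by atom environment:
  4 × C (aromatic): no H
  2 × C: 3 H each → 6
  2 × C: 1 H each → 2
  1 × C: 2 H
  1 × N (charge +1): 1 H
  1 × O: 1 H
  1 × O (aromatic): no H
  1 × O: no H
  Total hydrogens = 12.
Net charge +1.
Molecular formula: C9H12NO3+

C9H12NO3+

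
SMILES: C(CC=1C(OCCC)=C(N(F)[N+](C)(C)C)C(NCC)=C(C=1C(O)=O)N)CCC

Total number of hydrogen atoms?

Hydrogens are implicit in SMILES; fill each atom to its normal valence:
  7 × C: 2 H each → 14
  6 × C: 3 H each → 18
  6 × C (aromatic): no H
  2 × O: no H
  1 × C: no H
  1 × F: no H
  1 × N: 2 H
  1 × N: 1 H
  1 × N: no H
  1 × N (charge +1): no H
  1 × O: 1 H
  Total hydrogens = 36.

36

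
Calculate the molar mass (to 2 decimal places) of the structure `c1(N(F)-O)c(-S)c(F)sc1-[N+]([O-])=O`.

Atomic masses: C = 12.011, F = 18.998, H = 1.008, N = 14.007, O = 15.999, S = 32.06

Molecular formula: C4H2F2N2O3S2.
M = 4×12.011 + 2×18.998 + 2×1.008 + 2×14.007 + 3×15.999 + 2×32.06 = 228.19 g/mol.

228.19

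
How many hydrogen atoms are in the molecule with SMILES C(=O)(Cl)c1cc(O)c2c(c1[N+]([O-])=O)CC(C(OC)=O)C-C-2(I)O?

Hydrogens are implicit in SMILES; fill each atom to its normal valence:
  5 × C (aromatic): no H
  4 × O: no H
  3 × C: no H
  2 × C: 2 H each → 4
  2 × O: 1 H each → 2
  1 × C: 3 H
  1 × C (aromatic): 1 H
  1 × C: 1 H
  1 × Cl: no H
  1 × I: no H
  1 × N (charge +1): no H
  1 × O (charge -1): no H
  Total hydrogens = 11.

11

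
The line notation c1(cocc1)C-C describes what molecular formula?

C6H8O

Heavy atoms from the SMILES: 6 C, 1 O.
Implicit hydrogens by atom environment:
  3 × C (aromatic): 1 H each → 3
  1 × C: 3 H
  1 × C: 2 H
  1 × C (aromatic): no H
  1 × O (aromatic): no H
  Total hydrogens = 8.
Molecular formula: C6H8O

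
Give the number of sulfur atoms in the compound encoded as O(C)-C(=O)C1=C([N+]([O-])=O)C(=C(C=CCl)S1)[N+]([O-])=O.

The symbol for sulfur appears 1 time in the SMILES.

1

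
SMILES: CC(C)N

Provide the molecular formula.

C3H9N

Heavy atoms from the SMILES: 3 C, 1 N.
Implicit hydrogens by atom environment:
  2 × C: 3 H each → 6
  1 × C: 1 H
  1 × N: 2 H
  Total hydrogens = 9.
Molecular formula: C3H9N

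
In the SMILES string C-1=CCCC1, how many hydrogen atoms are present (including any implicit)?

Hydrogens are implicit in SMILES; fill each atom to its normal valence:
  3 × C: 2 H each → 6
  2 × C: 1 H each → 2
  Total hydrogens = 8.

8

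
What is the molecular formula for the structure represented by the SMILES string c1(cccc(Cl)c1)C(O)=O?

Heavy atoms from the SMILES: 7 C, 1 Cl, 2 O.
Implicit hydrogens by atom environment:
  4 × C (aromatic): 1 H each → 4
  2 × C (aromatic): no H
  1 × C: no H
  1 × Cl: no H
  1 × O: 1 H
  1 × O: no H
  Total hydrogens = 5.
Molecular formula: C7H5ClO2

C7H5ClO2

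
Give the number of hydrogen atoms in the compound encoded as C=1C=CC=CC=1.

Hydrogens are implicit in SMILES; fill each atom to its normal valence:
  6 × C (aromatic): 1 H each → 6
  Total hydrogens = 6.

6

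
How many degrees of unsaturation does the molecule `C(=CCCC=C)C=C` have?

3

Molecular formula from the SMILES: C8H12.
DoU = (2C + 2 + N − H − X)/2 = (2·8 + 2 + 0 − 12 − 0)/2 = 6/2 = 3.
(Structurally: 0 ring(s) + 3 π bond(s) = 3.)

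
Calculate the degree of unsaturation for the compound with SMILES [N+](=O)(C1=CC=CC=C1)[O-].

5

Molecular formula from the SMILES: C6H5NO2.
DoU = (2C + 2 + N − H − X)/2 = (2·6 + 2 + 1 − 5 − 0)/2 = 10/2 = 5.
(Structurally: 1 ring(s) + 4 π bond(s) = 5.)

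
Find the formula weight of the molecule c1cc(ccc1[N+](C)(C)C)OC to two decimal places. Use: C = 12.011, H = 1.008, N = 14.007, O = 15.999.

166.24

Molecular formula: C10H16NO+.
M = 10×12.011 + 16×1.008 + 1×14.007 + 1×15.999 = 166.24 g/mol.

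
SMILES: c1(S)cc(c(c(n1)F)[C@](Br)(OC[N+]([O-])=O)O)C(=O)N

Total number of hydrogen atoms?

7

Hydrogens are implicit in SMILES; fill each atom to its normal valence:
  4 × C (aromatic): no H
  3 × O: no H
  2 × C: no H
  1 × Br: no H
  1 × C: 2 H
  1 × C (aromatic): 1 H
  1 × F: no H
  1 × N: 2 H
  1 × N (aromatic): no H
  1 × N (charge +1): no H
  1 × O: 1 H
  1 × O (charge -1): no H
  1 × S: 1 H
  Total hydrogens = 7.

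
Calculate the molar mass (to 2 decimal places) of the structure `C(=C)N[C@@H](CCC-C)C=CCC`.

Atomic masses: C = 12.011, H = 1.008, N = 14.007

167.30

Molecular formula: C11H21N.
M = 11×12.011 + 21×1.008 + 1×14.007 = 167.30 g/mol.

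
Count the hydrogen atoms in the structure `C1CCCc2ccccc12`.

12

Hydrogens are implicit in SMILES; fill each atom to its normal valence:
  4 × C: 2 H each → 8
  4 × C (aromatic): 1 H each → 4
  2 × C (aromatic): no H
  Total hydrogens = 12.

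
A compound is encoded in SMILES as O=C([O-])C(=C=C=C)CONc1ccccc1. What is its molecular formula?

C12H10NO3-

Heavy atoms from the SMILES: 12 C, 1 N, 3 O.
Implicit hydrogens by atom environment:
  5 × C (aromatic): 1 H each → 5
  4 × C: no H
  2 × C: 2 H each → 4
  2 × O: no H
  1 × C (aromatic): no H
  1 × N: 1 H
  1 × O (charge -1): no H
  Total hydrogens = 10.
Net charge -1.
Molecular formula: C12H10NO3-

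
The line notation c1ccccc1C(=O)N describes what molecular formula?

C7H7NO

Heavy atoms from the SMILES: 7 C, 1 N, 1 O.
Implicit hydrogens by atom environment:
  5 × C (aromatic): 1 H each → 5
  1 × C (aromatic): no H
  1 × C: no H
  1 × N: 2 H
  1 × O: no H
  Total hydrogens = 7.
Molecular formula: C7H7NO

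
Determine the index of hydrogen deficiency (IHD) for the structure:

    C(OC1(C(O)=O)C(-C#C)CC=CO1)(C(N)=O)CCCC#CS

Molecular formula from the SMILES: C15H17NO5S.
DoU = (2C + 2 + N − H − X)/2 = (2·15 + 2 + 1 − 17 − 0)/2 = 16/2 = 8.
(Structurally: 1 ring(s) + 7 π bond(s) = 8.)

8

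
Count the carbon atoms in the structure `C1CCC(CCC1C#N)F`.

8

The symbol for carbon appears 8 times in the SMILES.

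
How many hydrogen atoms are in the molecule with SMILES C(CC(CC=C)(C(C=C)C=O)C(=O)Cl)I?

Hydrogens are implicit in SMILES; fill each atom to its normal valence:
  5 × C: 2 H each → 10
  4 × C: 1 H each → 4
  2 × C: no H
  2 × O: no H
  1 × Cl: no H
  1 × I: no H
  Total hydrogens = 14.

14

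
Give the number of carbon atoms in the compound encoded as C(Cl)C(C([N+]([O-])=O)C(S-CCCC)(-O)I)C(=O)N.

9

The symbol for carbon appears 9 times in the SMILES. (Cl is a single chlorine, not C + l.)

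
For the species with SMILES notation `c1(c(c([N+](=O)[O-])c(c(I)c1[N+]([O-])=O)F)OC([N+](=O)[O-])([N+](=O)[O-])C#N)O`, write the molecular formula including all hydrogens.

Heavy atoms from the SMILES: 8 C, 1 F, 1 I, 5 N, 10 O.
Implicit hydrogens by atom environment:
  6 × C (aromatic): no H
  5 × O: no H
  4 × N (charge +1): no H
  4 × O (charge -1): no H
  2 × C: no H
  1 × F: no H
  1 × I: no H
  1 × N: no H
  1 × O: 1 H
  Total hydrogens = 1.
Molecular formula: C8HFIN5O10

C8HFIN5O10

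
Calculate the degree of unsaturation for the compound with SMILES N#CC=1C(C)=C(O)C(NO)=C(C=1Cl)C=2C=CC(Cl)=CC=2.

Molecular formula from the SMILES: C14H10Cl2N2O2.
DoU = (2C + 2 + N − H − X)/2 = (2·14 + 2 + 2 − 10 − 2)/2 = 20/2 = 10.
(Structurally: 2 ring(s) + 8 π bond(s) = 10.)

10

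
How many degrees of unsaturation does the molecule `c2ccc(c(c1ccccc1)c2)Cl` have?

Molecular formula from the SMILES: C12H9Cl.
DoU = (2C + 2 + N − H − X)/2 = (2·12 + 2 + 0 − 9 − 1)/2 = 16/2 = 8.
(Structurally: 2 ring(s) + 6 π bond(s) = 8.)

8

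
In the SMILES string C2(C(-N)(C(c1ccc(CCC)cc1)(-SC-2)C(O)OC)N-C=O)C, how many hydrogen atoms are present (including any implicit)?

Hydrogens are implicit in SMILES; fill each atom to its normal valence:
  4 × C (aromatic): 1 H each → 4
  3 × C: 3 H each → 9
  3 × C: 2 H each → 6
  3 × C: 1 H each → 3
  2 × C: no H
  2 × C (aromatic): no H
  2 × O: no H
  1 × N: 2 H
  1 × N: 1 H
  1 × O: 1 H
  1 × S: no H
  Total hydrogens = 26.

26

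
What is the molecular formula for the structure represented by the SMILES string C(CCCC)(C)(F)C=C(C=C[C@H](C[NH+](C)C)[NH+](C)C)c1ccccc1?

[C22H37FN2]2+

Heavy atoms from the SMILES: 22 C, 1 F, 2 N.
Implicit hydrogens by atom environment:
  6 × C: 3 H each → 18
  5 × C (aromatic): 1 H each → 5
  4 × C: 2 H each → 8
  4 × C: 1 H each → 4
  2 × C: no H
  2 × N (charge +1): 1 H each → 2
  1 × C (aromatic): no H
  1 × F: no H
  Total hydrogens = 37.
Net charge +2.
Molecular formula: [C22H37FN2]2+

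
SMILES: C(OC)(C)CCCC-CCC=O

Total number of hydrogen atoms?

Hydrogens are implicit in SMILES; fill each atom to its normal valence:
  6 × C: 2 H each → 12
  2 × C: 3 H each → 6
  2 × C: 1 H each → 2
  2 × O: no H
  Total hydrogens = 20.

20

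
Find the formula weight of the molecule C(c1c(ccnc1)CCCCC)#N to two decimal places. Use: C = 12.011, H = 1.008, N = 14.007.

Molecular formula: C11H14N2.
M = 11×12.011 + 14×1.008 + 2×14.007 = 174.25 g/mol.

174.25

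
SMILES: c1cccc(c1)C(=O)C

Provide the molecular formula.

Heavy atoms from the SMILES: 8 C, 1 O.
Implicit hydrogens by atom environment:
  5 × C (aromatic): 1 H each → 5
  1 × C: 3 H
  1 × C (aromatic): no H
  1 × C: no H
  1 × O: no H
  Total hydrogens = 8.
Molecular formula: C8H8O

C8H8O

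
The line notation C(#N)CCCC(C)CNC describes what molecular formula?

C8H16N2

Heavy atoms from the SMILES: 8 C, 2 N.
Implicit hydrogens by atom environment:
  4 × C: 2 H each → 8
  2 × C: 3 H each → 6
  1 × C: 1 H
  1 × C: no H
  1 × N: 1 H
  1 × N: no H
  Total hydrogens = 16.
Molecular formula: C8H16N2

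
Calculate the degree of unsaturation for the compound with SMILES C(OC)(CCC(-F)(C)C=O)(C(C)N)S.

Molecular formula from the SMILES: C9H18FNO2S.
DoU = (2C + 2 + N − H − X)/2 = (2·9 + 2 + 1 − 18 − 1)/2 = 2/2 = 1.
(Structurally: 0 ring(s) + 1 π bond(s) = 1.)

1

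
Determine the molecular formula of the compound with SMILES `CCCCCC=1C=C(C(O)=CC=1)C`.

Heavy atoms from the SMILES: 12 C, 1 O.
Implicit hydrogens by atom environment:
  4 × C: 2 H each → 8
  3 × C (aromatic): 1 H each → 3
  3 × C (aromatic): no H
  2 × C: 3 H each → 6
  1 × O: 1 H
  Total hydrogens = 18.
Molecular formula: C12H18O

C12H18O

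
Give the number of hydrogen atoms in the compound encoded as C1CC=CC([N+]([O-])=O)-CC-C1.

Hydrogens are implicit in SMILES; fill each atom to its normal valence:
  5 × C: 2 H each → 10
  3 × C: 1 H each → 3
  1 × N (charge +1): no H
  1 × O: no H
  1 × O (charge -1): no H
  Total hydrogens = 13.

13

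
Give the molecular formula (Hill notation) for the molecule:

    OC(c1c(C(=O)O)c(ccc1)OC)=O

C9H8O5

Heavy atoms from the SMILES: 9 C, 5 O.
Implicit hydrogens by atom environment:
  3 × C (aromatic): 1 H each → 3
  3 × C (aromatic): no H
  3 × O: no H
  2 × C: no H
  2 × O: 1 H each → 2
  1 × C: 3 H
  Total hydrogens = 8.
Molecular formula: C9H8O5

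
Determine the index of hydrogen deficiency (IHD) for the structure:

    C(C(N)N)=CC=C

Molecular formula from the SMILES: C5H10N2.
DoU = (2C + 2 + N − H − X)/2 = (2·5 + 2 + 2 − 10 − 0)/2 = 4/2 = 2.
(Structurally: 0 ring(s) + 2 π bond(s) = 2.)

2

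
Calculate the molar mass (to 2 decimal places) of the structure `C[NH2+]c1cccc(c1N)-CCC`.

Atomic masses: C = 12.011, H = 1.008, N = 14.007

Molecular formula: C10H17N2+.
M = 10×12.011 + 17×1.008 + 2×14.007 = 165.26 g/mol.

165.26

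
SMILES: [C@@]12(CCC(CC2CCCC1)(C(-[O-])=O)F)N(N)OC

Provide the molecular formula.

C12H20FN2O3-

Heavy atoms from the SMILES: 12 C, 1 F, 2 N, 3 O.
Implicit hydrogens by atom environment:
  7 × C: 2 H each → 14
  3 × C: no H
  2 × O: no H
  1 × C: 3 H
  1 × C: 1 H
  1 × F: no H
  1 × N: 2 H
  1 × N: no H
  1 × O (charge -1): no H
  Total hydrogens = 20.
Net charge -1.
Molecular formula: C12H20FN2O3-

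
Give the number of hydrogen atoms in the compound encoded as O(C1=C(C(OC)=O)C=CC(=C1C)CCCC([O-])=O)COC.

Hydrogens are implicit in SMILES; fill each atom to its normal valence:
  5 × O: no H
  4 × C: 2 H each → 8
  4 × C (aromatic): no H
  3 × C: 3 H each → 9
  2 × C (aromatic): 1 H each → 2
  2 × C: no H
  1 × O (charge -1): no H
  Total hydrogens = 19.

19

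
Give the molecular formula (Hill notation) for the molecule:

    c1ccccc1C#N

Heavy atoms from the SMILES: 7 C, 1 N.
Implicit hydrogens by atom environment:
  5 × C (aromatic): 1 H each → 5
  1 × C (aromatic): no H
  1 × C: no H
  1 × N: no H
  Total hydrogens = 5.
Molecular formula: C7H5N

C7H5N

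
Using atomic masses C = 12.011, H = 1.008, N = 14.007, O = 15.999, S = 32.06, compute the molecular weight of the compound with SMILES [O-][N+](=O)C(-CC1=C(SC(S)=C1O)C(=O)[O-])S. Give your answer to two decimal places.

280.31

Molecular formula: C7H6NO5S3-.
M = 7×12.011 + 6×1.008 + 1×14.007 + 5×15.999 + 3×32.06 = 280.31 g/mol.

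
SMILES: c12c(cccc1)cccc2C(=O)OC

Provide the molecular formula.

Heavy atoms from the SMILES: 12 C, 2 O.
Implicit hydrogens by atom environment:
  7 × C (aromatic): 1 H each → 7
  3 × C (aromatic): no H
  2 × O: no H
  1 × C: 3 H
  1 × C: no H
  Total hydrogens = 10.
Molecular formula: C12H10O2

C12H10O2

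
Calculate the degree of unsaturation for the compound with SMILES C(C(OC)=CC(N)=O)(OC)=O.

3

Molecular formula from the SMILES: C6H9NO4.
DoU = (2C + 2 + N − H − X)/2 = (2·6 + 2 + 1 − 9 − 0)/2 = 6/2 = 3.
(Structurally: 0 ring(s) + 3 π bond(s) = 3.)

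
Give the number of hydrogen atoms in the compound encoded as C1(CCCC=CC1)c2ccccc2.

16

Hydrogens are implicit in SMILES; fill each atom to its normal valence:
  5 × C (aromatic): 1 H each → 5
  4 × C: 2 H each → 8
  3 × C: 1 H each → 3
  1 × C (aromatic): no H
  Total hydrogens = 16.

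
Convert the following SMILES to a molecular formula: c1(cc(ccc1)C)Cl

C7H7Cl

Heavy atoms from the SMILES: 7 C, 1 Cl.
Implicit hydrogens by atom environment:
  4 × C (aromatic): 1 H each → 4
  2 × C (aromatic): no H
  1 × C: 3 H
  1 × Cl: no H
  Total hydrogens = 7.
Molecular formula: C7H7Cl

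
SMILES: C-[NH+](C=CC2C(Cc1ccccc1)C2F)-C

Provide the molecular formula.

C14H19FN+

Heavy atoms from the SMILES: 14 C, 1 F, 1 N.
Implicit hydrogens by atom environment:
  5 × C: 1 H each → 5
  5 × C (aromatic): 1 H each → 5
  2 × C: 3 H each → 6
  1 × C: 2 H
  1 × C (aromatic): no H
  1 × F: no H
  1 × N (charge +1): 1 H
  Total hydrogens = 19.
Net charge +1.
Molecular formula: C14H19FN+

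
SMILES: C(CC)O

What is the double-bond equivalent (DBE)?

Molecular formula from the SMILES: C3H8O.
DoU = (2C + 2 + N − H − X)/2 = (2·3 + 2 + 0 − 8 − 0)/2 = 0/2 = 0.
(Structurally: 0 ring(s) + 0 π bond(s) = 0.)

0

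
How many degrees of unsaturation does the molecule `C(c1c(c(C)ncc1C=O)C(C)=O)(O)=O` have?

Molecular formula from the SMILES: C10H9NO4.
DoU = (2C + 2 + N − H − X)/2 = (2·10 + 2 + 1 − 9 − 0)/2 = 14/2 = 7.
(Structurally: 1 ring(s) + 6 π bond(s) = 7.)

7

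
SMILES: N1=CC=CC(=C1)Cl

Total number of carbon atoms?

5

The symbol for carbon appears 5 times in the SMILES. (Cl is a single chlorine, not C + l.)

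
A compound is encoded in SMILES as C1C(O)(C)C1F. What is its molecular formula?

Heavy atoms from the SMILES: 4 C, 1 F, 1 O.
Implicit hydrogens by atom environment:
  1 × C: 3 H
  1 × C: 2 H
  1 × C: 1 H
  1 × C: no H
  1 × F: no H
  1 × O: 1 H
  Total hydrogens = 7.
Molecular formula: C4H7FO

C4H7FO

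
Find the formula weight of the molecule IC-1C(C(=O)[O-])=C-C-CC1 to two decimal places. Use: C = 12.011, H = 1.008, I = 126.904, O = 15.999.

251.04

Molecular formula: C7H8IO2-.
M = 7×12.011 + 8×1.008 + 1×126.904 + 2×15.999 = 251.04 g/mol.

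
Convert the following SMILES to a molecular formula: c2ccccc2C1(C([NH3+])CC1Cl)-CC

C12H17ClN+

Heavy atoms from the SMILES: 12 C, 1 Cl, 1 N.
Implicit hydrogens by atom environment:
  5 × C (aromatic): 1 H each → 5
  2 × C: 2 H each → 4
  2 × C: 1 H each → 2
  1 × C: 3 H
  1 × C: no H
  1 × C (aromatic): no H
  1 × Cl: no H
  1 × N (charge +1): 3 H
  Total hydrogens = 17.
Net charge +1.
Molecular formula: C12H17ClN+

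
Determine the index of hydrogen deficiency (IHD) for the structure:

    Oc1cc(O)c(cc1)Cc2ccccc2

8

Molecular formula from the SMILES: C13H12O2.
DoU = (2C + 2 + N − H − X)/2 = (2·13 + 2 + 0 − 12 − 0)/2 = 16/2 = 8.
(Structurally: 2 ring(s) + 6 π bond(s) = 8.)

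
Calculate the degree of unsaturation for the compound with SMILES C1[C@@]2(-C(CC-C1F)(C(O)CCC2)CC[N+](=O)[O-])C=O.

Molecular formula from the SMILES: C13H20FNO4.
DoU = (2C + 2 + N − H − X)/2 = (2·13 + 2 + 1 − 20 − 1)/2 = 8/2 = 4.
(Structurally: 2 ring(s) + 2 π bond(s) = 4.)

4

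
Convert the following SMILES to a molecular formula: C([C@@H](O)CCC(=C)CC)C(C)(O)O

C10H20O3

Heavy atoms from the SMILES: 10 C, 3 O.
Implicit hydrogens by atom environment:
  5 × C: 2 H each → 10
  3 × O: 1 H each → 3
  2 × C: 3 H each → 6
  2 × C: no H
  1 × C: 1 H
  Total hydrogens = 20.
Molecular formula: C10H20O3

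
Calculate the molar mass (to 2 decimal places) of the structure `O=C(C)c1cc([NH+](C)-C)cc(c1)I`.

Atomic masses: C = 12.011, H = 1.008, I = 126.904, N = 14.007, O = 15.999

Molecular formula: C10H13INO+.
M = 10×12.011 + 13×1.008 + 1×126.904 + 1×14.007 + 1×15.999 = 290.12 g/mol.

290.12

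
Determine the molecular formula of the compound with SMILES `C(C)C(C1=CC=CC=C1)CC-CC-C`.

Heavy atoms from the SMILES: 14 C.
Implicit hydrogens by atom environment:
  5 × C: 2 H each → 10
  5 × C (aromatic): 1 H each → 5
  2 × C: 3 H each → 6
  1 × C: 1 H
  1 × C (aromatic): no H
  Total hydrogens = 22.
Molecular formula: C14H22

C14H22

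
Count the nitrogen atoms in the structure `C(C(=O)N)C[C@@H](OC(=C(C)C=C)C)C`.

1

The symbol for nitrogen appears 1 time in the SMILES.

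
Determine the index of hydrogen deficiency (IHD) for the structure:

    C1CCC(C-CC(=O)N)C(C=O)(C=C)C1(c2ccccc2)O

Molecular formula from the SMILES: C18H23NO3.
DoU = (2C + 2 + N − H − X)/2 = (2·18 + 2 + 1 − 23 − 0)/2 = 16/2 = 8.
(Structurally: 2 ring(s) + 6 π bond(s) = 8.)

8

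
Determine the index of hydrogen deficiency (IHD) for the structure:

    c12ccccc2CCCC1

Molecular formula from the SMILES: C10H12.
DoU = (2C + 2 + N − H − X)/2 = (2·10 + 2 + 0 − 12 − 0)/2 = 10/2 = 5.
(Structurally: 2 ring(s) + 3 π bond(s) = 5.)

5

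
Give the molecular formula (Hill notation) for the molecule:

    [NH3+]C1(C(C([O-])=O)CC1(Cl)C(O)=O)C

Heavy atoms from the SMILES: 7 C, 1 Cl, 1 N, 4 O.
Implicit hydrogens by atom environment:
  4 × C: no H
  2 × O: no H
  1 × C: 3 H
  1 × C: 2 H
  1 × C: 1 H
  1 × Cl: no H
  1 × N (charge +1): 3 H
  1 × O: 1 H
  1 × O (charge -1): no H
  Total hydrogens = 10.
Molecular formula: C7H10ClNO4

C7H10ClNO4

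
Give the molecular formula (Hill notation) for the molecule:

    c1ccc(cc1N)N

C6H8N2

Heavy atoms from the SMILES: 6 C, 2 N.
Implicit hydrogens by atom environment:
  4 × C (aromatic): 1 H each → 4
  2 × C (aromatic): no H
  2 × N: 2 H each → 4
  Total hydrogens = 8.
Molecular formula: C6H8N2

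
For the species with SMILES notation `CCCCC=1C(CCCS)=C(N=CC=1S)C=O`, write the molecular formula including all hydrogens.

Heavy atoms from the SMILES: 13 C, 1 N, 1 O, 2 S.
Implicit hydrogens by atom environment:
  6 × C: 2 H each → 12
  4 × C (aromatic): no H
  2 × S: 1 H each → 2
  1 × C: 3 H
  1 × C (aromatic): 1 H
  1 × C: 1 H
  1 × N (aromatic): no H
  1 × O: no H
  Total hydrogens = 19.
Molecular formula: C13H19NOS2

C13H19NOS2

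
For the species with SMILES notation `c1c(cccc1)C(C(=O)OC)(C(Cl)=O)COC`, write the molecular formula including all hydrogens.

Heavy atoms from the SMILES: 12 C, 1 Cl, 4 O.
Implicit hydrogens by atom environment:
  5 × C (aromatic): 1 H each → 5
  4 × O: no H
  3 × C: no H
  2 × C: 3 H each → 6
  1 × C: 2 H
  1 × C (aromatic): no H
  1 × Cl: no H
  Total hydrogens = 13.
Molecular formula: C12H13ClO4

C12H13ClO4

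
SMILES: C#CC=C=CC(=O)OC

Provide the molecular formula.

C7H6O2

Heavy atoms from the SMILES: 7 C, 2 O.
Implicit hydrogens by atom environment:
  3 × C: 1 H each → 3
  3 × C: no H
  2 × O: no H
  1 × C: 3 H
  Total hydrogens = 6.
Molecular formula: C7H6O2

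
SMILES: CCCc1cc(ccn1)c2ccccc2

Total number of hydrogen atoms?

Hydrogens are implicit in SMILES; fill each atom to its normal valence:
  8 × C (aromatic): 1 H each → 8
  3 × C (aromatic): no H
  2 × C: 2 H each → 4
  1 × C: 3 H
  1 × N (aromatic): no H
  Total hydrogens = 15.

15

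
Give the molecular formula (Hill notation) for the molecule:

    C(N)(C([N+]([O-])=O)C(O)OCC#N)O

Heavy atoms from the SMILES: 5 C, 3 N, 5 O.
Implicit hydrogens by atom environment:
  3 × C: 1 H each → 3
  2 × O: 1 H each → 2
  2 × O: no H
  1 × C: 2 H
  1 × C: no H
  1 × N: 2 H
  1 × N (charge +1): no H
  1 × N: no H
  1 × O (charge -1): no H
  Total hydrogens = 9.
Molecular formula: C5H9N3O5

C5H9N3O5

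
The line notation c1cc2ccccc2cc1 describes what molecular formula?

C10H8

Heavy atoms from the SMILES: 10 C.
Implicit hydrogens by atom environment:
  8 × C (aromatic): 1 H each → 8
  2 × C (aromatic): no H
  Total hydrogens = 8.
Molecular formula: C10H8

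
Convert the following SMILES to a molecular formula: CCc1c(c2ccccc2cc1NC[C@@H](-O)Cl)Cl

Heavy atoms from the SMILES: 14 C, 2 Cl, 1 N, 1 O.
Implicit hydrogens by atom environment:
  5 × C (aromatic): 1 H each → 5
  5 × C (aromatic): no H
  2 × C: 2 H each → 4
  2 × Cl: no H
  1 × C: 3 H
  1 × C: 1 H
  1 × N: 1 H
  1 × O: 1 H
  Total hydrogens = 15.
Molecular formula: C14H15Cl2NO

C14H15Cl2NO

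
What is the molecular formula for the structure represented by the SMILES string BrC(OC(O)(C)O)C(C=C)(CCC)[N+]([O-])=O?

Heavy atoms from the SMILES: 1 Br, 9 C, 1 N, 5 O.
Implicit hydrogens by atom environment:
  3 × C: 2 H each → 6
  2 × C: 3 H each → 6
  2 × C: 1 H each → 2
  2 × C: no H
  2 × O: 1 H each → 2
  2 × O: no H
  1 × Br: no H
  1 × N (charge +1): no H
  1 × O (charge -1): no H
  Total hydrogens = 16.
Molecular formula: C9H16BrNO5

C9H16BrNO5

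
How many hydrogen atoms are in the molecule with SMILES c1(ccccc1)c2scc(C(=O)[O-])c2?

7

Hydrogens are implicit in SMILES; fill each atom to its normal valence:
  7 × C (aromatic): 1 H each → 7
  3 × C (aromatic): no H
  1 × C: no H
  1 × O: no H
  1 × O (charge -1): no H
  1 × S (aromatic): no H
  Total hydrogens = 7.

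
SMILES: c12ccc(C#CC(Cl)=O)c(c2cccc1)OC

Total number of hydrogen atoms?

9

Hydrogens are implicit in SMILES; fill each atom to its normal valence:
  6 × C (aromatic): 1 H each → 6
  4 × C (aromatic): no H
  3 × C: no H
  2 × O: no H
  1 × C: 3 H
  1 × Cl: no H
  Total hydrogens = 9.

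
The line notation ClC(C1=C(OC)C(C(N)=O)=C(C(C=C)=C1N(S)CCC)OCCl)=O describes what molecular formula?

Heavy atoms from the SMILES: 15 C, 2 Cl, 2 N, 4 O, 1 S.
Implicit hydrogens by atom environment:
  6 × C (aromatic): no H
  4 × C: 2 H each → 8
  4 × O: no H
  2 × C: 3 H each → 6
  2 × C: no H
  2 × Cl: no H
  1 × C: 1 H
  1 × N: 2 H
  1 × N: no H
  1 × S: 1 H
  Total hydrogens = 18.
Molecular formula: C15H18Cl2N2O4S

C15H18Cl2N2O4S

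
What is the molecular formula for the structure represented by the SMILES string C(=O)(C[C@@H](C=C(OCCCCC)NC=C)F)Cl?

C12H19ClFNO2

Heavy atoms from the SMILES: 12 C, 1 Cl, 1 F, 1 N, 2 O.
Implicit hydrogens by atom environment:
  6 × C: 2 H each → 12
  3 × C: 1 H each → 3
  2 × C: no H
  2 × O: no H
  1 × C: 3 H
  1 × Cl: no H
  1 × F: no H
  1 × N: 1 H
  Total hydrogens = 19.
Molecular formula: C12H19ClFNO2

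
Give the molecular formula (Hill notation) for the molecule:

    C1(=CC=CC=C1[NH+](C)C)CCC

Heavy atoms from the SMILES: 11 C, 1 N.
Implicit hydrogens by atom environment:
  4 × C (aromatic): 1 H each → 4
  3 × C: 3 H each → 9
  2 × C: 2 H each → 4
  2 × C (aromatic): no H
  1 × N (charge +1): 1 H
  Total hydrogens = 18.
Net charge +1.
Molecular formula: C11H18N+

C11H18N+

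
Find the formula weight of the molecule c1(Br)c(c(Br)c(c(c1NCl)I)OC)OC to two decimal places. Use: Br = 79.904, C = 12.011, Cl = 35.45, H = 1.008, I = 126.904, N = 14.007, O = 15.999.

471.31

Molecular formula: C8H7Br2ClINO2.
M = 2×79.904 + 8×12.011 + 1×35.45 + 7×1.008 + 1×126.904 + 1×14.007 + 2×15.999 = 471.31 g/mol.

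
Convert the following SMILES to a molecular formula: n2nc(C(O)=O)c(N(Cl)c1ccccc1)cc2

Heavy atoms from the SMILES: 11 C, 1 Cl, 3 N, 2 O.
Implicit hydrogens by atom environment:
  7 × C (aromatic): 1 H each → 7
  3 × C (aromatic): no H
  2 × N (aromatic): no H
  1 × C: no H
  1 × Cl: no H
  1 × N: no H
  1 × O: 1 H
  1 × O: no H
  Total hydrogens = 8.
Molecular formula: C11H8ClN3O2

C11H8ClN3O2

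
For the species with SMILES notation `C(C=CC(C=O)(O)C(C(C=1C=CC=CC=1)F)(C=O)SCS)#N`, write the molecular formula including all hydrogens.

Heavy atoms from the SMILES: 15 C, 1 F, 1 N, 3 O, 2 S.
Implicit hydrogens by atom environment:
  5 × C: 1 H each → 5
  5 × C (aromatic): 1 H each → 5
  3 × C: no H
  2 × O: no H
  1 × C: 2 H
  1 × C (aromatic): no H
  1 × F: no H
  1 × N: no H
  1 × O: 1 H
  1 × S: 1 H
  1 × S: no H
  Total hydrogens = 14.
Molecular formula: C15H14FNO3S2

C15H14FNO3S2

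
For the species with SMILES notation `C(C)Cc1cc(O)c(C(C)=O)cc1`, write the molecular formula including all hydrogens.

C11H14O2

Heavy atoms from the SMILES: 11 C, 2 O.
Implicit hydrogens by atom environment:
  3 × C (aromatic): 1 H each → 3
  3 × C (aromatic): no H
  2 × C: 3 H each → 6
  2 × C: 2 H each → 4
  1 × C: no H
  1 × O: 1 H
  1 × O: no H
  Total hydrogens = 14.
Molecular formula: C11H14O2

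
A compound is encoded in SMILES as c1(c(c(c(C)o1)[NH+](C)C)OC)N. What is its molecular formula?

C8H15N2O2+

Heavy atoms from the SMILES: 8 C, 2 N, 2 O.
Implicit hydrogens by atom environment:
  4 × C: 3 H each → 12
  4 × C (aromatic): no H
  1 × N: 2 H
  1 × N (charge +1): 1 H
  1 × O (aromatic): no H
  1 × O: no H
  Total hydrogens = 15.
Net charge +1.
Molecular formula: C8H15N2O2+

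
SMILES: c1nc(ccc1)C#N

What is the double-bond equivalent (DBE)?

Molecular formula from the SMILES: C6H4N2.
DoU = (2C + 2 + N − H − X)/2 = (2·6 + 2 + 2 − 4 − 0)/2 = 12/2 = 6.
(Structurally: 1 ring(s) + 5 π bond(s) = 6.)

6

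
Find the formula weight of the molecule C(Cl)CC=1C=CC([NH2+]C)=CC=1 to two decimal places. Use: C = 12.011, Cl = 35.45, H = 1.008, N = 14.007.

170.66

Molecular formula: C9H13ClN+.
M = 9×12.011 + 1×35.45 + 13×1.008 + 1×14.007 = 170.66 g/mol.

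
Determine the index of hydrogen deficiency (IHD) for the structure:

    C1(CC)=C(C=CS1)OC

3

Molecular formula from the SMILES: C7H10OS.
DoU = (2C + 2 + N − H − X)/2 = (2·7 + 2 + 0 − 10 − 0)/2 = 6/2 = 3.
(Structurally: 1 ring(s) + 2 π bond(s) = 3.)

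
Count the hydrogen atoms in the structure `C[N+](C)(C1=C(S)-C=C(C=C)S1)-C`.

14

Hydrogens are implicit in SMILES; fill each atom to its normal valence:
  3 × C: 3 H each → 9
  3 × C (aromatic): no H
  1 × C: 2 H
  1 × C (aromatic): 1 H
  1 × C: 1 H
  1 × N (charge +1): no H
  1 × S: 1 H
  1 × S (aromatic): no H
  Total hydrogens = 14.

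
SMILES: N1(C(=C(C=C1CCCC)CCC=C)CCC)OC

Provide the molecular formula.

Heavy atoms from the SMILES: 16 C, 1 N, 1 O.
Implicit hydrogens by atom environment:
  8 × C: 2 H each → 16
  3 × C: 3 H each → 9
  3 × C (aromatic): no H
  1 × C (aromatic): 1 H
  1 × C: 1 H
  1 × N (aromatic): no H
  1 × O: no H
  Total hydrogens = 27.
Molecular formula: C16H27NO

C16H27NO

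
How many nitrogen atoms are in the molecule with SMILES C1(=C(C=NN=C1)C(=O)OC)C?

2

The symbol for nitrogen appears 2 times in the SMILES.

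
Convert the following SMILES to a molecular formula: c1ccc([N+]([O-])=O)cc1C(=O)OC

Heavy atoms from the SMILES: 8 C, 1 N, 4 O.
Implicit hydrogens by atom environment:
  4 × C (aromatic): 1 H each → 4
  3 × O: no H
  2 × C (aromatic): no H
  1 × C: 3 H
  1 × C: no H
  1 × N (charge +1): no H
  1 × O (charge -1): no H
  Total hydrogens = 7.
Molecular formula: C8H7NO4

C8H7NO4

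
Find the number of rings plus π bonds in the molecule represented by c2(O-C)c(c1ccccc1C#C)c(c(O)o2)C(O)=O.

10

Molecular formula from the SMILES: C14H10O5.
DoU = (2C + 2 + N − H − X)/2 = (2·14 + 2 + 0 − 10 − 0)/2 = 20/2 = 10.
(Structurally: 2 ring(s) + 8 π bond(s) = 10.)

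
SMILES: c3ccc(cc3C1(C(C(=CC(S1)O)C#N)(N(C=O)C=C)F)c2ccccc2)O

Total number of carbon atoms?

21

The symbol for carbon appears 21 times in the SMILES. Lowercase c denotes aromatic carbon and counts toward C.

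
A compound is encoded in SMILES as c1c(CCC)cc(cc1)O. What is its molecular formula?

Heavy atoms from the SMILES: 9 C, 1 O.
Implicit hydrogens by atom environment:
  4 × C (aromatic): 1 H each → 4
  2 × C: 2 H each → 4
  2 × C (aromatic): no H
  1 × C: 3 H
  1 × O: 1 H
  Total hydrogens = 12.
Molecular formula: C9H12O

C9H12O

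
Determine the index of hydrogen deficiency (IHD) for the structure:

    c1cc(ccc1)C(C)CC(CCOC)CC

4

Molecular formula from the SMILES: C15H24O.
DoU = (2C + 2 + N − H − X)/2 = (2·15 + 2 + 0 − 24 − 0)/2 = 8/2 = 4.
(Structurally: 1 ring(s) + 3 π bond(s) = 4.)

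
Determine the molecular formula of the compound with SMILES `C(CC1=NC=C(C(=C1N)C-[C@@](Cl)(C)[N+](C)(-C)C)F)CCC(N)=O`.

Heavy atoms from the SMILES: 16 C, 1 Cl, 1 F, 4 N, 1 O.
Implicit hydrogens by atom environment:
  5 × C: 2 H each → 10
  4 × C: 3 H each → 12
  4 × C (aromatic): no H
  2 × C: no H
  2 × N: 2 H each → 4
  1 × C (aromatic): 1 H
  1 × Cl: no H
  1 × F: no H
  1 × N (aromatic): no H
  1 × N (charge +1): no H
  1 × O: no H
  Total hydrogens = 27.
Net charge +1.
Molecular formula: C16H27ClFN4O+

C16H27ClFN4O+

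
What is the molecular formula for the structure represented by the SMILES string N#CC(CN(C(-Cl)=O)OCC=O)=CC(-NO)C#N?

C9H9ClN4O4

Heavy atoms from the SMILES: 9 C, 1 Cl, 4 N, 4 O.
Implicit hydrogens by atom environment:
  4 × C: no H
  3 × C: 1 H each → 3
  3 × N: no H
  3 × O: no H
  2 × C: 2 H each → 4
  1 × Cl: no H
  1 × N: 1 H
  1 × O: 1 H
  Total hydrogens = 9.
Molecular formula: C9H9ClN4O4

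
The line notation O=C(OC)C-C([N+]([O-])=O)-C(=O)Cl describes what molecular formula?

Heavy atoms from the SMILES: 5 C, 1 Cl, 1 N, 5 O.
Implicit hydrogens by atom environment:
  4 × O: no H
  2 × C: no H
  1 × C: 3 H
  1 × C: 2 H
  1 × C: 1 H
  1 × Cl: no H
  1 × N (charge +1): no H
  1 × O (charge -1): no H
  Total hydrogens = 6.
Molecular formula: C5H6ClNO5

C5H6ClNO5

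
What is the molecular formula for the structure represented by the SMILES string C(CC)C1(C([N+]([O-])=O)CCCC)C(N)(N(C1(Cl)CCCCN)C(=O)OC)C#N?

C18H32ClN5O4

Heavy atoms from the SMILES: 18 C, 1 Cl, 5 N, 4 O.
Implicit hydrogens by atom environment:
  9 × C: 2 H each → 18
  5 × C: no H
  3 × C: 3 H each → 9
  3 × O: no H
  2 × N: 2 H each → 4
  2 × N: no H
  1 × C: 1 H
  1 × Cl: no H
  1 × N (charge +1): no H
  1 × O (charge -1): no H
  Total hydrogens = 32.
Molecular formula: C18H32ClN5O4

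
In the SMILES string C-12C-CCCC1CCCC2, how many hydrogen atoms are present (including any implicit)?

18

Hydrogens are implicit in SMILES; fill each atom to its normal valence:
  8 × C: 2 H each → 16
  2 × C: 1 H each → 2
  Total hydrogens = 18.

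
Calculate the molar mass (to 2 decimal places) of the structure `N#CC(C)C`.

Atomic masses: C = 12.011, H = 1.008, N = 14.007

Molecular formula: C4H7N.
M = 4×12.011 + 7×1.008 + 1×14.007 = 69.11 g/mol.

69.11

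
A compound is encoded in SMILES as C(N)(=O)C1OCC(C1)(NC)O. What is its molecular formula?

C6H12N2O3

Heavy atoms from the SMILES: 6 C, 2 N, 3 O.
Implicit hydrogens by atom environment:
  2 × C: 2 H each → 4
  2 × C: no H
  2 × O: no H
  1 × C: 3 H
  1 × C: 1 H
  1 × N: 2 H
  1 × N: 1 H
  1 × O: 1 H
  Total hydrogens = 12.
Molecular formula: C6H12N2O3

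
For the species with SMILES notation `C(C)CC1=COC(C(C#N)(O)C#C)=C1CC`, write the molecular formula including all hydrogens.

C13H15NO2

Heavy atoms from the SMILES: 13 C, 1 N, 2 O.
Implicit hydrogens by atom environment:
  3 × C: 2 H each → 6
  3 × C (aromatic): no H
  3 × C: no H
  2 × C: 3 H each → 6
  1 × C (aromatic): 1 H
  1 × C: 1 H
  1 × N: no H
  1 × O: 1 H
  1 × O (aromatic): no H
  Total hydrogens = 15.
Molecular formula: C13H15NO2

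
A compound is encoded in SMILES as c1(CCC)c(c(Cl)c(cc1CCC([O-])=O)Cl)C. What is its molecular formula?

C13H15Cl2O2-

Heavy atoms from the SMILES: 13 C, 2 Cl, 2 O.
Implicit hydrogens by atom environment:
  5 × C (aromatic): no H
  4 × C: 2 H each → 8
  2 × C: 3 H each → 6
  2 × Cl: no H
  1 × C (aromatic): 1 H
  1 × C: no H
  1 × O: no H
  1 × O (charge -1): no H
  Total hydrogens = 15.
Net charge -1.
Molecular formula: C13H15Cl2O2-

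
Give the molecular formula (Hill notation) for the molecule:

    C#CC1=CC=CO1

C6H4O

Heavy atoms from the SMILES: 6 C, 1 O.
Implicit hydrogens by atom environment:
  3 × C (aromatic): 1 H each → 3
  1 × C: 1 H
  1 × C (aromatic): no H
  1 × C: no H
  1 × O (aromatic): no H
  Total hydrogens = 4.
Molecular formula: C6H4O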